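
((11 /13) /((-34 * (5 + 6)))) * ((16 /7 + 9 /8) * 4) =-191 /6188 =-0.03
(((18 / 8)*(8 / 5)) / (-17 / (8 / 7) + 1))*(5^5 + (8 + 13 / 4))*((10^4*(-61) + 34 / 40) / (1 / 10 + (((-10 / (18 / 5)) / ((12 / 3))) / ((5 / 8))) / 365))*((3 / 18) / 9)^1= 171885560487 / 1813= 94807258.96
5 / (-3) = -5 / 3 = -1.67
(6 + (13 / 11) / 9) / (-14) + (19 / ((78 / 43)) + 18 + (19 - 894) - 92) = -8459123 / 9009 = -938.96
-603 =-603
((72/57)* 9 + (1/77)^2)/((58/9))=11526147/6533758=1.76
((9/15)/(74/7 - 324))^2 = 441/120340900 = 0.00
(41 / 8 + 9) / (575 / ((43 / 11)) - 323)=-4859 / 60512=-0.08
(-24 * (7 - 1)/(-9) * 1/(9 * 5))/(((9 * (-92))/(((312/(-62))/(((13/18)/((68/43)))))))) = 2176/459885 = 0.00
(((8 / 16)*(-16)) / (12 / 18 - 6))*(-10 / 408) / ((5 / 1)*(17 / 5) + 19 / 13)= -13 / 6528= -0.00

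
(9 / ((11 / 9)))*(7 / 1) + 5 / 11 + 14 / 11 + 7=663 / 11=60.27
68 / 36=17 / 9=1.89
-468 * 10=-4680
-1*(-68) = 68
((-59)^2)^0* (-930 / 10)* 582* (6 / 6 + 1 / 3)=-72168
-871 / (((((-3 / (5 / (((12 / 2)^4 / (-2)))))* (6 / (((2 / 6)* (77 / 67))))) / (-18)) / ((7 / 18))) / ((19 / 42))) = 95095 / 209952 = 0.45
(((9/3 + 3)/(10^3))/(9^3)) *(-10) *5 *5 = -1/486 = -0.00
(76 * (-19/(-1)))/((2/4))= 2888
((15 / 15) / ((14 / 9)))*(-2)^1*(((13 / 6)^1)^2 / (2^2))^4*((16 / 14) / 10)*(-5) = 815730721 / 585252864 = 1.39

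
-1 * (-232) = 232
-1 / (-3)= 1 / 3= 0.33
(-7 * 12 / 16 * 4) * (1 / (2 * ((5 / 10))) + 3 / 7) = -30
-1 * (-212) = 212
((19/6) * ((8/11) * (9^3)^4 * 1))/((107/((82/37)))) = 586700290449864/43549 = 13472187431.40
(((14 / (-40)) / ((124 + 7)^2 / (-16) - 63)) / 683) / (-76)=-7 / 1178895565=-0.00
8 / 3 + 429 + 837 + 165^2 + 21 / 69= 1966084 / 69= 28493.97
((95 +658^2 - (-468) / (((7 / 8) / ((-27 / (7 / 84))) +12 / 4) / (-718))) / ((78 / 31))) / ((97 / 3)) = 77297296053 / 19593418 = 3945.06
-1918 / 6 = -959 / 3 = -319.67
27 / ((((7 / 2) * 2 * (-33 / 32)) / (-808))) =232704 / 77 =3022.13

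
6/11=0.55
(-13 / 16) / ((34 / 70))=-455 / 272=-1.67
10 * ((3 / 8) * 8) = 30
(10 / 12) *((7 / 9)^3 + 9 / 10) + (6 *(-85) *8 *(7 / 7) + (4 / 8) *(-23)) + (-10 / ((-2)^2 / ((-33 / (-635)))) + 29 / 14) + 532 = -27658150787 / 7776972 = -3556.42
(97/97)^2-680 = -679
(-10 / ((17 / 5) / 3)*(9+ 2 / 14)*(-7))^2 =92160000 / 289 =318892.73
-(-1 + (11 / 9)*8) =-79 / 9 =-8.78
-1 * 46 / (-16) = 23 / 8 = 2.88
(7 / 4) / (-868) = -0.00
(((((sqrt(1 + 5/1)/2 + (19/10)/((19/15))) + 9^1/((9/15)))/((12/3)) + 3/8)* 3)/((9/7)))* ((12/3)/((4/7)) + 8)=168.22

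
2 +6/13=32/13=2.46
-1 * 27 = -27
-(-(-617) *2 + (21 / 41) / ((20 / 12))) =-253033 / 205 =-1234.31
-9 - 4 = -13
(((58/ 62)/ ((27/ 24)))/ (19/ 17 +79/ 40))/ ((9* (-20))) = -7888/ 5280633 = -0.00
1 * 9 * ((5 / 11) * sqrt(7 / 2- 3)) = 2.89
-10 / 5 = -2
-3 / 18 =-1 / 6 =-0.17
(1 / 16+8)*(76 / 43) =57 / 4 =14.25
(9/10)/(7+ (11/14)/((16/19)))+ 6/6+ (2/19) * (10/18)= 1780553/1519335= 1.17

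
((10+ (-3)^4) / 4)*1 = 91 / 4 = 22.75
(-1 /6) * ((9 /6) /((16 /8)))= -1 /8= -0.12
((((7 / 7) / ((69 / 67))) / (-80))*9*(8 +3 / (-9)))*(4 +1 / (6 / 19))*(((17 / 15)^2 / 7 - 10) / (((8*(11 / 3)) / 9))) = 18.08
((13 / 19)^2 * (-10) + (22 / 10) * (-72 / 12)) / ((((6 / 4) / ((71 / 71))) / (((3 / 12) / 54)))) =-8069 / 146205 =-0.06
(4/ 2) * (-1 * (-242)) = 484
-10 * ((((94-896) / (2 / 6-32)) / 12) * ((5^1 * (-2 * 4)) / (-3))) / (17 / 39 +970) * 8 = -1668160 / 719093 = -2.32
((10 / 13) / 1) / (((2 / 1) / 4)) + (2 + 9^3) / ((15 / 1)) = 9803 / 195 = 50.27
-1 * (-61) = 61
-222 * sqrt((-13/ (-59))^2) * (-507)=24800.03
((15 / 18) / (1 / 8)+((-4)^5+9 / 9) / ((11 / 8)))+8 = -2188 / 3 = -729.33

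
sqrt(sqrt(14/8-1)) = sqrt(2) * 3^(1/4)/2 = 0.93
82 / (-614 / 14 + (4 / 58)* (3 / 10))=-41615 / 22247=-1.87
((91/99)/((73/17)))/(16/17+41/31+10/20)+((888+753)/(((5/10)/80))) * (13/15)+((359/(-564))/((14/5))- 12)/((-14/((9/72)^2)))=11297263664321203579/49646934070272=227552.09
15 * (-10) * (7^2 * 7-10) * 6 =-299700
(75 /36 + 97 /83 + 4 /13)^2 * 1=2124380281 /167650704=12.67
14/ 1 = 14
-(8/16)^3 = -1/8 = -0.12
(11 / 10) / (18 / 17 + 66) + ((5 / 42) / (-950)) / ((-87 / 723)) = 13457 / 771400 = 0.02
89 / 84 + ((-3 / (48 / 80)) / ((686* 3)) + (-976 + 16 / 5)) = -19998469 / 20580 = -971.74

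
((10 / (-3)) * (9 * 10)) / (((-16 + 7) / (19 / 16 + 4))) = 2075 / 12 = 172.92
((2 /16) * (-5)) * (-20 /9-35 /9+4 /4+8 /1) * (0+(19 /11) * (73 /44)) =-90155 /17424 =-5.17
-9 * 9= -81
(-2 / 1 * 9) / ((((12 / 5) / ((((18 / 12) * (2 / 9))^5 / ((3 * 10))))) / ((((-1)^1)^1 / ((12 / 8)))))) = 0.00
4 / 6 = 2 / 3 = 0.67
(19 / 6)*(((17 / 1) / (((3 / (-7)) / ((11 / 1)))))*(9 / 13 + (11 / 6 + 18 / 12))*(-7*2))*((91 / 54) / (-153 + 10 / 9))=-191332603 / 221454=-863.98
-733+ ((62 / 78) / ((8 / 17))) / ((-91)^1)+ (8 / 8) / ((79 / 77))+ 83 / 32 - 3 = -6571448795 / 8971872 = -732.45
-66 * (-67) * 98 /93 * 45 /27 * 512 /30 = 36979712 /279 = 132543.77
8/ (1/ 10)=80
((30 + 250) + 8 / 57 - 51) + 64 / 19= 13253 / 57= 232.51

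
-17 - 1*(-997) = 980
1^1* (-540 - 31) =-571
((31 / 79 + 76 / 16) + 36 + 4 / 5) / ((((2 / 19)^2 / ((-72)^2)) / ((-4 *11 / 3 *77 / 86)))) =-4376780637768 / 16985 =-257685053.74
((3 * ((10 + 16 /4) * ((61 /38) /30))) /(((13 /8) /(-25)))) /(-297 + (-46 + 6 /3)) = 8540 /84227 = 0.10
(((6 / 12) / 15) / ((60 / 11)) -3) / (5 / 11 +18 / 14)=-414953 / 241200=-1.72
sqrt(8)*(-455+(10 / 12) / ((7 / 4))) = -19090*sqrt(2) / 21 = -1285.59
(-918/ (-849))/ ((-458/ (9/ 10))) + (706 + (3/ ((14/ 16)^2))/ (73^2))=119472393513643/ 169224686470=706.00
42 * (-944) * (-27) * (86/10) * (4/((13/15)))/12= 46031328/13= 3540871.38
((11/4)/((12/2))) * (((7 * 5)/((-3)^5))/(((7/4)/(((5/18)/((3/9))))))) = -275/8748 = -0.03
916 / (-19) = -916 / 19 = -48.21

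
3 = 3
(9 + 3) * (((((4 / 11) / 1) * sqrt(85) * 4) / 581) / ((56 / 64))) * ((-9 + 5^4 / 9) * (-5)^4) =174080000 * sqrt(85) / 134211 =11958.32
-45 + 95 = 50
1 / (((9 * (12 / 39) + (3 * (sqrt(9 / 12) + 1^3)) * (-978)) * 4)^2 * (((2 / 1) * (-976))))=-5306133391 / 50237543157075859968 + 758120987 * sqrt(3) / 12559385789268964992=-0.00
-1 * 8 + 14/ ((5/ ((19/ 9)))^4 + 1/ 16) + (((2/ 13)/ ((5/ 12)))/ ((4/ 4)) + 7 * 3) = 59025812709/ 4273120865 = 13.81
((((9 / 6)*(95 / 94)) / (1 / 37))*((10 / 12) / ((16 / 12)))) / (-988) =-2775 / 78208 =-0.04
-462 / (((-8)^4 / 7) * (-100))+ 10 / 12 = 516851 / 614400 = 0.84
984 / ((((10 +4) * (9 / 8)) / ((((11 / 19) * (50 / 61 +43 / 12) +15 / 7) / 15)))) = 149827448 / 7666785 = 19.54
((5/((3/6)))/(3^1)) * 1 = 10/3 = 3.33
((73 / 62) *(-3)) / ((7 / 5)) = -1095 / 434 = -2.52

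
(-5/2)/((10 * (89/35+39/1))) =-35/5816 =-0.01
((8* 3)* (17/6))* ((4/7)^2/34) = 0.65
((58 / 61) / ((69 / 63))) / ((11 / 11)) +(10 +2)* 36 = 607314 / 1403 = 432.87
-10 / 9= -1.11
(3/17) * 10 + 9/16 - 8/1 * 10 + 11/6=-61885/816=-75.84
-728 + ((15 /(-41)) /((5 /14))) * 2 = -29932 /41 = -730.05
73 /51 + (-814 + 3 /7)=-289934 /357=-812.14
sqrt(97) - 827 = -817.15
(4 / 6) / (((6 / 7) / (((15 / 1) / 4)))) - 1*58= -661 / 12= -55.08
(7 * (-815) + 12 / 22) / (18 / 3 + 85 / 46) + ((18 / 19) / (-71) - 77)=-803.90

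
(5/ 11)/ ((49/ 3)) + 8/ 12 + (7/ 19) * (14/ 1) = 179803/ 30723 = 5.85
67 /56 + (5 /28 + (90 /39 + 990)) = 993.68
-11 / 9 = -1.22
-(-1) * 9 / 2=9 / 2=4.50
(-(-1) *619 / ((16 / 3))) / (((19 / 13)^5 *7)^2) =256003219363593 / 4806755946115984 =0.05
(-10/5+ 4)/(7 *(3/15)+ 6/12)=1.05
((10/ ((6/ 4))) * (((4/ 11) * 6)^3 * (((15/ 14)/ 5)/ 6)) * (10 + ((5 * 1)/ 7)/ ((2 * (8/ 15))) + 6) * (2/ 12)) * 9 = 4032720/ 65219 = 61.83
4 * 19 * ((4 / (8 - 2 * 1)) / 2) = 76 / 3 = 25.33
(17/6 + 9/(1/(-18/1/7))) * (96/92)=-3412/161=-21.19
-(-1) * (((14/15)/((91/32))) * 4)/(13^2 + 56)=256/43875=0.01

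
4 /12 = 1 /3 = 0.33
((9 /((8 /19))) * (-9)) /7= -1539 /56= -27.48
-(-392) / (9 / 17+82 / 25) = 166600 / 1619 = 102.90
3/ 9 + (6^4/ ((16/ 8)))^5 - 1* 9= 342764853755878/ 3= 114254951251959.33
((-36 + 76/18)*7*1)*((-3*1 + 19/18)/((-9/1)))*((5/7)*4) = -100100/729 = -137.31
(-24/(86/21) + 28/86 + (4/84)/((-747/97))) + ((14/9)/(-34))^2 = -3239341792/584827047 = -5.54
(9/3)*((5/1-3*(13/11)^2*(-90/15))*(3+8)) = 10941/11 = 994.64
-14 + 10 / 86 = -597 / 43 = -13.88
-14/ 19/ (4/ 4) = -0.74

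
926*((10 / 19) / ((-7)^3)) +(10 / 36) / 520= -17328203 / 12199824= -1.42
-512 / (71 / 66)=-33792 / 71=-475.94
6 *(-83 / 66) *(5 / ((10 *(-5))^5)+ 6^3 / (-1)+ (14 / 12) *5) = 3270718750249 / 2062500000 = 1585.80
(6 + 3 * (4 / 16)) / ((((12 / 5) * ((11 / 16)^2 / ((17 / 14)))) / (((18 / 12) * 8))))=73440 / 847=86.71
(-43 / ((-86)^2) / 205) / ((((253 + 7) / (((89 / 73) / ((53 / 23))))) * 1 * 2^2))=-2047 / 141877777600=-0.00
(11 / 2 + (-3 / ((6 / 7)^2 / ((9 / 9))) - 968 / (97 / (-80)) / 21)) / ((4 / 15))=1606515 / 10864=147.88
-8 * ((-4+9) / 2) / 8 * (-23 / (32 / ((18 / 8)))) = 1035 / 256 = 4.04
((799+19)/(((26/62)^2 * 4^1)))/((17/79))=5403.91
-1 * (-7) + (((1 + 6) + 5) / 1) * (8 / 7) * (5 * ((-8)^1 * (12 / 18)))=-2511 / 7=-358.71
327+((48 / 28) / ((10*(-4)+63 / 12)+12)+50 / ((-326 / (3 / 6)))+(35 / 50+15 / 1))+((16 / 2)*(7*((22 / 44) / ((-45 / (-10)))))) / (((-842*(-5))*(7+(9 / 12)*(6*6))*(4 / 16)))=11454922974254 / 33440331015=342.55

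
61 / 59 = 1.03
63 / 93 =21 / 31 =0.68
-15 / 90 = -1 / 6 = -0.17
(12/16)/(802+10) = 3/3248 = 0.00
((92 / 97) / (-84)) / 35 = -23 / 71295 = -0.00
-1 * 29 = -29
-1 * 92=-92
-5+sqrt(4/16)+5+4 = 9/2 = 4.50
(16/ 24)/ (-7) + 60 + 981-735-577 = -5693/ 21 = -271.10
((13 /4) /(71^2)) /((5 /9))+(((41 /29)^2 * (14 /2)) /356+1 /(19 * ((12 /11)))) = 38156899871 /430137742260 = 0.09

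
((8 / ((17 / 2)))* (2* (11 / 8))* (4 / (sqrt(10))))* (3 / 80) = 33* sqrt(10) / 850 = 0.12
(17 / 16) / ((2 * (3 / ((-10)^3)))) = -2125 / 12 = -177.08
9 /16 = 0.56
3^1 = 3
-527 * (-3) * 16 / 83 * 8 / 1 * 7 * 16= 22665216 / 83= 273074.89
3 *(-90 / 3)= -90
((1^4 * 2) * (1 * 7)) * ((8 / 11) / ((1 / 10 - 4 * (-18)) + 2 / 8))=2240 / 15917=0.14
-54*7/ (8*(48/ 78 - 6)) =351/ 40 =8.78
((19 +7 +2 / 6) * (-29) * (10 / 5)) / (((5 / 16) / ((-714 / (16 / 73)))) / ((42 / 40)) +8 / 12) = -417940257 / 182402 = -2291.31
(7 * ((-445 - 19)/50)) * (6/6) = -1624/25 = -64.96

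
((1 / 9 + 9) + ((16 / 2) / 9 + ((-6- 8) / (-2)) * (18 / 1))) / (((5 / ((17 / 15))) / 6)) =184.96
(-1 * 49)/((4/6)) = -147/2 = -73.50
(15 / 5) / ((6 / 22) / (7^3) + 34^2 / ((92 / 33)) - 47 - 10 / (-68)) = 0.01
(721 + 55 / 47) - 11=33425 / 47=711.17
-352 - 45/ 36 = -1413/ 4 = -353.25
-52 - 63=-115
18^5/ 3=629856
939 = 939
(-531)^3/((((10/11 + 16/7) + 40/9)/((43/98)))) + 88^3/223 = -142081560501749/16527868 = -8596484.47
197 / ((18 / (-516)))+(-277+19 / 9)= -53300 / 9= -5922.22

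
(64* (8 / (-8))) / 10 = -32 / 5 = -6.40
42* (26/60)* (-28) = -2548/5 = -509.60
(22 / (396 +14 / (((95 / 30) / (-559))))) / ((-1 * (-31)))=-0.00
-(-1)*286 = 286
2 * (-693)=-1386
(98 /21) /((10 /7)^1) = 49 /15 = 3.27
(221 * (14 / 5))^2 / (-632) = -2393209 / 3950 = -605.88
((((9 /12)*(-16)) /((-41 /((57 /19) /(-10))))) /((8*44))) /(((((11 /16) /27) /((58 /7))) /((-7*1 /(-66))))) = -2349 /272855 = -0.01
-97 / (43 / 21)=-2037 / 43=-47.37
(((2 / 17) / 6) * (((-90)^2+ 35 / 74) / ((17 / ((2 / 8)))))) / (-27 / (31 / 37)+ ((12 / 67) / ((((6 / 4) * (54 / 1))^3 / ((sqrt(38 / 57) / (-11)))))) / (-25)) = -5345030059679024658034059375 / 73743315198224129258451436376 -626737280015248875 * sqrt(6) / 682125665583573195640675786478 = -0.07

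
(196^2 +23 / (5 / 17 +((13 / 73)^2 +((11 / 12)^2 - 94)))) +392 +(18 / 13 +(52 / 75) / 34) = 779025077059128464 / 20073228387225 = 38809.16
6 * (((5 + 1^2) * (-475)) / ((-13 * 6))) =2850 / 13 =219.23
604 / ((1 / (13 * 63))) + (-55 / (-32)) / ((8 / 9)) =126637551 / 256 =494677.93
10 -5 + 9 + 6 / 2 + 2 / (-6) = 50 / 3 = 16.67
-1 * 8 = -8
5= 5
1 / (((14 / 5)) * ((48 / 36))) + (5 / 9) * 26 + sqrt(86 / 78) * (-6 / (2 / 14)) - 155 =-70705 / 504 - 14 * sqrt(1677) / 13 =-184.39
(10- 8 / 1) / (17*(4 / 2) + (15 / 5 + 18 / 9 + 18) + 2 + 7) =1 / 33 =0.03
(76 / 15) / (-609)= -76 / 9135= -0.01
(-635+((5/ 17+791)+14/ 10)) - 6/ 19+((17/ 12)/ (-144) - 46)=310798273/ 2790720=111.37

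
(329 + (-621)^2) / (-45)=-77194 / 9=-8577.11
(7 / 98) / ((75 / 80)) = 8 / 105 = 0.08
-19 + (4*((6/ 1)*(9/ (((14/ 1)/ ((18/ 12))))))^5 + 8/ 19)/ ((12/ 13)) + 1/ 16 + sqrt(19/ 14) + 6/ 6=sqrt(266)/ 14 + 860699839045/ 30655968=28077.26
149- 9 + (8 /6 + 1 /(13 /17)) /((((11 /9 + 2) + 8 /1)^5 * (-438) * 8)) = 22341951240329977 /159585366007184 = 140.00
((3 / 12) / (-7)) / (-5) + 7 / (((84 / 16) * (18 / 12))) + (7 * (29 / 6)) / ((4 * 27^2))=555799 / 612360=0.91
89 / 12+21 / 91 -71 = -9883 / 156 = -63.35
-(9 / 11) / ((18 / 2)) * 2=-0.18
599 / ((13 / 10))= 5990 / 13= 460.77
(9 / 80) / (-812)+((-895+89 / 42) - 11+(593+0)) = -310.88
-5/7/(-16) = 5/112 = 0.04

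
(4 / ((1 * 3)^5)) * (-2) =-0.03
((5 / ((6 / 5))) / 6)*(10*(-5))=-625 / 18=-34.72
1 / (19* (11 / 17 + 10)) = 17 / 3439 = 0.00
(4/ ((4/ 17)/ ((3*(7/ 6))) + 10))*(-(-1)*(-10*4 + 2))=-9044/ 599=-15.10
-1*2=-2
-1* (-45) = 45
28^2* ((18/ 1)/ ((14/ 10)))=10080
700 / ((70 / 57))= 570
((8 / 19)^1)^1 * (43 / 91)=344 / 1729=0.20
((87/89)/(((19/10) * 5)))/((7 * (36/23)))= 667/71022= 0.01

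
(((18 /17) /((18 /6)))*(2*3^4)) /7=972 /119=8.17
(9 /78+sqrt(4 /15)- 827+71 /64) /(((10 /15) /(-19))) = 39161565 /1664- 19 *sqrt(15) /5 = 23519.88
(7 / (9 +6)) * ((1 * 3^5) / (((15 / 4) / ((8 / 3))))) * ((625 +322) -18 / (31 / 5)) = 59002272 / 775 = 76131.96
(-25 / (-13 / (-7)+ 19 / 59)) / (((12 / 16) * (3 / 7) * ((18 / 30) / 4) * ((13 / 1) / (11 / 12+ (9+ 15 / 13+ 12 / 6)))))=-29473745 / 123201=-239.23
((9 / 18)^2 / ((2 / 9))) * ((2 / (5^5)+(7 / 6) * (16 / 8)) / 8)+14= 2865643 / 200000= 14.33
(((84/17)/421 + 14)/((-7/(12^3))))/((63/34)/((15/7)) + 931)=-247553280/66693557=-3.71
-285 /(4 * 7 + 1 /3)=-171 /17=-10.06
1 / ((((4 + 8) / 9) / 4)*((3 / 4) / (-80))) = -320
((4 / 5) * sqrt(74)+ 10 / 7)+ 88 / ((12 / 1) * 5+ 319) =4406 / 2653+ 4 * sqrt(74) / 5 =8.54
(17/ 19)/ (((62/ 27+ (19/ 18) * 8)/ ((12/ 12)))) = 459/ 5510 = 0.08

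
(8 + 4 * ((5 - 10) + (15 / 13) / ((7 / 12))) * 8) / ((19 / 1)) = -8072 / 1729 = -4.67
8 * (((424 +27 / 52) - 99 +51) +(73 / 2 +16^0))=43058 / 13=3312.15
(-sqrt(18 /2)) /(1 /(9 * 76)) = -2052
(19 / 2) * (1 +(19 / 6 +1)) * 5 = 2945 / 12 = 245.42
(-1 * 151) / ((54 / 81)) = -453 / 2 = -226.50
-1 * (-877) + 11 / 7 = 878.57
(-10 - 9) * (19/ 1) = -361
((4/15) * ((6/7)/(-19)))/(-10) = 4/3325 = 0.00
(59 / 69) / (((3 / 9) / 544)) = 32096 / 23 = 1395.48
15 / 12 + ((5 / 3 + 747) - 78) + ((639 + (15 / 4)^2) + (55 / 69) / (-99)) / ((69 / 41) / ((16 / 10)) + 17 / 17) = 1655342011 / 1671732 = 990.20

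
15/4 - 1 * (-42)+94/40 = 481/10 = 48.10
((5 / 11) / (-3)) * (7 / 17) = -35 / 561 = -0.06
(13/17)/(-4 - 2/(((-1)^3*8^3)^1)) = -3328/17391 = -0.19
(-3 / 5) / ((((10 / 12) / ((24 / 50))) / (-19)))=4104 / 625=6.57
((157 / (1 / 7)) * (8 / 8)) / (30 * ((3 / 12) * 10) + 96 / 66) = 12089 / 841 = 14.37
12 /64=3 /16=0.19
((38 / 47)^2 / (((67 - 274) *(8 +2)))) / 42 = -361 / 48012615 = -0.00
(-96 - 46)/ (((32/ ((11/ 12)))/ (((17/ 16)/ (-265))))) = 13277/ 814080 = 0.02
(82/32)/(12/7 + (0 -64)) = -287/6976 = -0.04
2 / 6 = 1 / 3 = 0.33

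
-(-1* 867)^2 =-751689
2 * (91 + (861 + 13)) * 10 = 19300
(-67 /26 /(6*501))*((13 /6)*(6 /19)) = -0.00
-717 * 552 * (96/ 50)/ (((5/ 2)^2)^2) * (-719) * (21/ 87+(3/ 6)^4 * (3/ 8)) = 1678386169008/ 453125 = 3704024.65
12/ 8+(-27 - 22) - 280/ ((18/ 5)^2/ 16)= -63695/ 162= -393.18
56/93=0.60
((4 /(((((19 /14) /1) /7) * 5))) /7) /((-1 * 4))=-14 /95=-0.15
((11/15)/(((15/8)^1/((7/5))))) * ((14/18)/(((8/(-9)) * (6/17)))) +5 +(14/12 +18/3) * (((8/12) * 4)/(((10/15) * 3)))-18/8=147799/13500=10.95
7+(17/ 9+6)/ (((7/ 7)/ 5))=418/ 9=46.44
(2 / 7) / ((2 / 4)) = 4 / 7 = 0.57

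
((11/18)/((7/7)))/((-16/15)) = -55/96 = -0.57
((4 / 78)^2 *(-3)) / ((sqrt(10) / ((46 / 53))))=-92 *sqrt(10) / 134355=-0.00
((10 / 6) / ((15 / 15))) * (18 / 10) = 3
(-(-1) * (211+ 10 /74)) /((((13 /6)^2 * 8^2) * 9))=1953 /25012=0.08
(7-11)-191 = -195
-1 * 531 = -531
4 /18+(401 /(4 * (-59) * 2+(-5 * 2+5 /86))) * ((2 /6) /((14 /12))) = -40490 /2611161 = -0.02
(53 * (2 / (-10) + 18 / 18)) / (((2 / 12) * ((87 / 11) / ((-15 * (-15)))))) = 209880 / 29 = 7237.24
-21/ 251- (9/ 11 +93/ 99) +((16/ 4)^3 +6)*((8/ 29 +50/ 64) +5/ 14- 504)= -35182.84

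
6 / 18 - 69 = -206 / 3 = -68.67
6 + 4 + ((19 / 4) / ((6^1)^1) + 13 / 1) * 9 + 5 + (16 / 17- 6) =18233 / 136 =134.07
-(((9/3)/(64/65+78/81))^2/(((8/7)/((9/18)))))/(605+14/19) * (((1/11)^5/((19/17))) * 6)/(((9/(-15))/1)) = 970207875/10190281897916384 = 0.00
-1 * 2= -2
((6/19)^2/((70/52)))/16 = 0.00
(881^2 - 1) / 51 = 258720 / 17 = 15218.82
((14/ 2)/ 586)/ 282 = 0.00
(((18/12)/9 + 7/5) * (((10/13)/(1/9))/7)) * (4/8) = 141/182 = 0.77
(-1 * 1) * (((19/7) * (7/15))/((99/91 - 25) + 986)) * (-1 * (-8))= -6916/656625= -0.01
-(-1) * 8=8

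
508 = 508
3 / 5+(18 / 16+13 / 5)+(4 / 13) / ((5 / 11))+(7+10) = 22.00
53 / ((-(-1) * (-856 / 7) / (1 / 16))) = -371 / 13696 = -0.03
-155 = -155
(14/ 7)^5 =32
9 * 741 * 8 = 53352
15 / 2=7.50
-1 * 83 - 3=-86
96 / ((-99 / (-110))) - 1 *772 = -1996 / 3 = -665.33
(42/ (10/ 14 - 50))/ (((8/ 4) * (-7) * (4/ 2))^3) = 1/ 25760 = 0.00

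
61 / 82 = 0.74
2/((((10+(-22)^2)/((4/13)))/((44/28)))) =44/22477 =0.00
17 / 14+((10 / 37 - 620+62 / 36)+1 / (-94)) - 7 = -623.80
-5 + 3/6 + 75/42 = -2.71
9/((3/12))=36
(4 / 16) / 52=1 / 208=0.00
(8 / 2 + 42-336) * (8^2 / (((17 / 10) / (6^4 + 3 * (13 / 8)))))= -241442400 / 17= -14202494.12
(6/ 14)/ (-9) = -1/ 21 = -0.05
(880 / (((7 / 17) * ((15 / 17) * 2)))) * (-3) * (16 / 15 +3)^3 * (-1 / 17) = 339563576 / 23625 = 14373.06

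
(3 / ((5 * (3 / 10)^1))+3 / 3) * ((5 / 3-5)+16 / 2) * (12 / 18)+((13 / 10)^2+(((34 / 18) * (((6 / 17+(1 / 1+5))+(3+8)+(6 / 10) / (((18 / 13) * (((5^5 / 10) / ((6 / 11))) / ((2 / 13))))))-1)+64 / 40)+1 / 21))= 377339029 / 8662500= 43.56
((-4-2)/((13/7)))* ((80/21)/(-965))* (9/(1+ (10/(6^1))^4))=11664/885677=0.01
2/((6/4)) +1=7/3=2.33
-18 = -18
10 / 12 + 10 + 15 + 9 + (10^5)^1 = 600209 / 6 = 100034.83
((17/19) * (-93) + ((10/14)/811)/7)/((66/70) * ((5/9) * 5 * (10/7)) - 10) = 23560224/1772035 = 13.30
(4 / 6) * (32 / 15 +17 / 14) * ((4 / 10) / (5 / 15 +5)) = 703 / 4200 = 0.17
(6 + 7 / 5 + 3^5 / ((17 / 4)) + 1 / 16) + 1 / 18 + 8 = 889781 / 12240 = 72.69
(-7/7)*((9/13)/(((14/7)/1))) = -9/26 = -0.35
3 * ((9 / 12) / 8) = 9 / 32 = 0.28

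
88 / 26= 3.38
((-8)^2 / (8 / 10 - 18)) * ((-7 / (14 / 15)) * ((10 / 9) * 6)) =8000 / 43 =186.05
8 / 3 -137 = -403 / 3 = -134.33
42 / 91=6 / 13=0.46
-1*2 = -2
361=361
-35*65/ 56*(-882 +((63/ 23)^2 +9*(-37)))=103799475/ 2116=49054.57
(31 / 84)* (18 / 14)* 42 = 279 / 14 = 19.93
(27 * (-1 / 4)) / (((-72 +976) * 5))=-27 / 18080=-0.00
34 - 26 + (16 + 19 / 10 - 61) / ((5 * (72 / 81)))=-679 / 400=-1.70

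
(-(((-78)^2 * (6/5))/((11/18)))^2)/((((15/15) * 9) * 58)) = -23985756288/87725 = -273419.85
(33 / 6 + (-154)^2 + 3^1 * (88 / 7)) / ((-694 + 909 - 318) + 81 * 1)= -30239 / 28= -1079.96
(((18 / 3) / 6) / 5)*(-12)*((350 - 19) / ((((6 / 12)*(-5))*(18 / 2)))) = 2648 / 75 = 35.31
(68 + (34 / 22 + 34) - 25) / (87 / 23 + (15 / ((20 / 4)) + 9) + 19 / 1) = 621 / 275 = 2.26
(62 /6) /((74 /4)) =62 /111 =0.56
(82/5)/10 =41/25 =1.64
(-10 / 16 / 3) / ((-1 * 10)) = 1 / 48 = 0.02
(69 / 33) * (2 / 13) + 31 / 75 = 7883 / 10725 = 0.74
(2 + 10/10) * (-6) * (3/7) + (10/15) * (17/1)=76/21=3.62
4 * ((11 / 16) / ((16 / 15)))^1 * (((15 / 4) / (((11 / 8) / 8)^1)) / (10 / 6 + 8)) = 675 / 116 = 5.82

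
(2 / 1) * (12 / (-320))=-3 / 40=-0.08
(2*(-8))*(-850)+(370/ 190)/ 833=13600.00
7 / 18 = 0.39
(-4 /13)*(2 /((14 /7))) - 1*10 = -134 /13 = -10.31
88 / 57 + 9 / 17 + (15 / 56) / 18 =75541 / 36176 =2.09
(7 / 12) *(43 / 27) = 301 / 324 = 0.93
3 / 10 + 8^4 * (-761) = -31170557 / 10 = -3117055.70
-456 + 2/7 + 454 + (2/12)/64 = -4601/2688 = -1.71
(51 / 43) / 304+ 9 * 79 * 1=9294243 / 13072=711.00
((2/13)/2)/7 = 1/91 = 0.01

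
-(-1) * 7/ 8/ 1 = 7/ 8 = 0.88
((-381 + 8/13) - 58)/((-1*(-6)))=-5699/78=-73.06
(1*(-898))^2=806404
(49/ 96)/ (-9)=-49/ 864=-0.06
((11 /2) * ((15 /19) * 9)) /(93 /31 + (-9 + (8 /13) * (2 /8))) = -19305 /2888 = -6.68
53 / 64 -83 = -5259 / 64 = -82.17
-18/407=-0.04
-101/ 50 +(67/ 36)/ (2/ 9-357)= -650297/ 321100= -2.03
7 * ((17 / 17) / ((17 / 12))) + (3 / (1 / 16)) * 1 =52.94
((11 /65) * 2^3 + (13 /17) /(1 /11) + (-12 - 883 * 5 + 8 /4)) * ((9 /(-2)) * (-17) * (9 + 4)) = -21954753 /5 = -4390950.60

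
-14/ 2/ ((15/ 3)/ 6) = -42/ 5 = -8.40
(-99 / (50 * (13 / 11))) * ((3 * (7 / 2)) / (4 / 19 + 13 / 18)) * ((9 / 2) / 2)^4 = -483.36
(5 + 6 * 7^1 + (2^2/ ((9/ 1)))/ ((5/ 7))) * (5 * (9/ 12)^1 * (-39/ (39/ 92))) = -49289/ 3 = -16429.67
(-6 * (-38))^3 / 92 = 2963088 / 23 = 128829.91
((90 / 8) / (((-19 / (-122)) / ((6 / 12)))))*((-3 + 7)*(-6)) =-16470 / 19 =-866.84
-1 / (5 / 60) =-12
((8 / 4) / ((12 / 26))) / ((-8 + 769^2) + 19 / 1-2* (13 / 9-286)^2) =351 / 34783690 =0.00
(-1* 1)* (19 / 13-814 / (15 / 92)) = 973259 / 195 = 4991.07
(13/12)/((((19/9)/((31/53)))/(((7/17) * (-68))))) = -8463/1007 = -8.40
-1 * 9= -9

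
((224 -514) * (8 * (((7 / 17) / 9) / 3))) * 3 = -16240 / 153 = -106.14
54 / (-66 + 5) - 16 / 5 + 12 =2414 / 305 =7.91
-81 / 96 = -27 / 32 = -0.84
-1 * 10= -10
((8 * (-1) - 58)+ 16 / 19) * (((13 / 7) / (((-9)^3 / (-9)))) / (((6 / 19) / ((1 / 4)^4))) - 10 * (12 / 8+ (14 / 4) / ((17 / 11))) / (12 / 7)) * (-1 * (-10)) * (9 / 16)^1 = 1006296789695 / 125024256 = 8048.81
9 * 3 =27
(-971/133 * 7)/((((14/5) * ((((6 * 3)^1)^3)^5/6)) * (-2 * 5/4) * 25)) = 971/3738763341631258214400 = 0.00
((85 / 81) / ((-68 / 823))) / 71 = -0.18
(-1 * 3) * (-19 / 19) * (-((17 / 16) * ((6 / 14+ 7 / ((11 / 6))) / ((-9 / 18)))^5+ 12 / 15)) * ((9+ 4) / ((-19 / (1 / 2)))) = -12394097208334959 / 257144494915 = -48198.96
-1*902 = -902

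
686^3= 322828856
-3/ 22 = -0.14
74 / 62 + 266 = 8283 / 31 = 267.19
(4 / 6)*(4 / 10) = 4 / 15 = 0.27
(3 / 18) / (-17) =-1 / 102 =-0.01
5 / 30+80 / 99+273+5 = 55237 / 198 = 278.97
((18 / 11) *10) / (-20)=-9 / 11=-0.82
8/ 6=4/ 3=1.33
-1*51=-51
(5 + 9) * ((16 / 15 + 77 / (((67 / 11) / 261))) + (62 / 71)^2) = 234153477278 / 5066205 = 46218.71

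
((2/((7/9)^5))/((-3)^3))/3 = -1458/16807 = -0.09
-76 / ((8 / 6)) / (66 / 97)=-1843 / 22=-83.77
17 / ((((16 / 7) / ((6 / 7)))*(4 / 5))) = 255 / 32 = 7.97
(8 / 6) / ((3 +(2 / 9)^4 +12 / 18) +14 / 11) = 96228 / 356657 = 0.27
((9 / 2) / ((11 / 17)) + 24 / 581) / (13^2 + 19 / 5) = 149035 / 3681216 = 0.04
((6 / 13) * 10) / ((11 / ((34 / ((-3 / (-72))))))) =48960 / 143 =342.38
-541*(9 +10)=-10279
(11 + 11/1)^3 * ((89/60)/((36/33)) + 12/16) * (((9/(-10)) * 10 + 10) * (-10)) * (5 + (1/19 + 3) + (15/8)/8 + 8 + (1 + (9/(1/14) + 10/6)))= -1069103827099/32832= -32562860.23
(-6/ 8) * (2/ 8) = -3/ 16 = -0.19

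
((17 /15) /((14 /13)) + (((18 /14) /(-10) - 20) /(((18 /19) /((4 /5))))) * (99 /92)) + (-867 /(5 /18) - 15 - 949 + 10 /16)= -396235171 /96600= -4101.81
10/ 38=5/ 19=0.26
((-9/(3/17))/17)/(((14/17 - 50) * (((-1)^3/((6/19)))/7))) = -1071/7942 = -0.13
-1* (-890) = 890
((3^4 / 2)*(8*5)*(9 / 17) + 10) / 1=14750 / 17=867.65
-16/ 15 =-1.07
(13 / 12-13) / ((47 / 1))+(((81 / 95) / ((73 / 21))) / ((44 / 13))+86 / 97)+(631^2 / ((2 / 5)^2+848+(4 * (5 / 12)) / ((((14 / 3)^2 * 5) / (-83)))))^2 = 2647583840287978538876399731 / 11978004983644216437030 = 221037.13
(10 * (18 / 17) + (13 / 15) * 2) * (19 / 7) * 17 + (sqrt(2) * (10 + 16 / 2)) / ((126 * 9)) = sqrt(2) / 63 + 59698 / 105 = 568.57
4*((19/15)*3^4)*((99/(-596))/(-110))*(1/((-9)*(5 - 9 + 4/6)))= 1539/74500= 0.02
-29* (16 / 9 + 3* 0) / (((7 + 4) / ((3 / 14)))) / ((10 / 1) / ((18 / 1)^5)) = -73063296 / 385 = -189774.79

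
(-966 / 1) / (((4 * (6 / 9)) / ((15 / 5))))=-4347 / 4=-1086.75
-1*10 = -10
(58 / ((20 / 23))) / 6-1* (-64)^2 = -245093 / 60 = -4084.88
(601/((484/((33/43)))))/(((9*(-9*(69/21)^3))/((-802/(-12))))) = -0.02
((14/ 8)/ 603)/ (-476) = -1/ 164016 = -0.00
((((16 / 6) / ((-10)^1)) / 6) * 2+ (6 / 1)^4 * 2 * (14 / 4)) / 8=102059 / 90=1133.99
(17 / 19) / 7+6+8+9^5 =59063.13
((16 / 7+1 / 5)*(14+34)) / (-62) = -2088 / 1085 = -1.92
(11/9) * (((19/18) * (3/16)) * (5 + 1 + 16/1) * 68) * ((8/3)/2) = 39083/81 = 482.51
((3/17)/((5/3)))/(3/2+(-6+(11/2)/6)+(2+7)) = 108/5525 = 0.02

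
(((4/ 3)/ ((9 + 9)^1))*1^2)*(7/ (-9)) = -0.06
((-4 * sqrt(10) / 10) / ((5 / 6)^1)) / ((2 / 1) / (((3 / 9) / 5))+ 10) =-3 * sqrt(10) / 250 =-0.04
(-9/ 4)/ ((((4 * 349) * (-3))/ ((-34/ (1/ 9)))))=-459/ 2792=-0.16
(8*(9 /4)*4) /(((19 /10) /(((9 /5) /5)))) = 1296 /95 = 13.64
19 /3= 6.33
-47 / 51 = -0.92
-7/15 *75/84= -0.42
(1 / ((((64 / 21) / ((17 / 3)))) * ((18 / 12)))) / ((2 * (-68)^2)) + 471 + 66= 28044295 / 52224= 537.00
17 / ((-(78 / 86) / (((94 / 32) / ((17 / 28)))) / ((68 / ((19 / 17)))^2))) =-4726286348 / 14079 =-335697.59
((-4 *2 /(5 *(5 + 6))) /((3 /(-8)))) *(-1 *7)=-448 /165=-2.72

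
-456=-456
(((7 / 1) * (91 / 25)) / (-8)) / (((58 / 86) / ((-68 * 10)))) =465647 / 145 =3211.36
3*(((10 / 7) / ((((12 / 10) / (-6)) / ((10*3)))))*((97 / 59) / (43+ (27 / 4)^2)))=-6984000 / 585221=-11.93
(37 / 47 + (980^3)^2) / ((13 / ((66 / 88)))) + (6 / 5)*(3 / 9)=624518878509120005443 / 12220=51106291203692308.14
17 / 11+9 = 116 / 11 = 10.55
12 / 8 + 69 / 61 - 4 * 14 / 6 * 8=-26365 / 366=-72.04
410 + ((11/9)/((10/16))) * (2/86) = 793438/1935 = 410.05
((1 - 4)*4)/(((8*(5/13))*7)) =-39/70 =-0.56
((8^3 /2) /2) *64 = 8192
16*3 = 48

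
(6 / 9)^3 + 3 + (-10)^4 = 270089 / 27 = 10003.30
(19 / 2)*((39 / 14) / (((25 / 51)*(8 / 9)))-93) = -4607481 / 5600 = -822.76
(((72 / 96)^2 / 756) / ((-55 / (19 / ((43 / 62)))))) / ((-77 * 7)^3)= 589 / 248866656820320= 0.00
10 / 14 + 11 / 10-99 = -6803 / 70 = -97.19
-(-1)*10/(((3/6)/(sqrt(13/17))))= 20*sqrt(221)/17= 17.49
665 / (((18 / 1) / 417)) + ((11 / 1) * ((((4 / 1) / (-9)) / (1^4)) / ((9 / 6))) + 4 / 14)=5822281 / 378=15402.86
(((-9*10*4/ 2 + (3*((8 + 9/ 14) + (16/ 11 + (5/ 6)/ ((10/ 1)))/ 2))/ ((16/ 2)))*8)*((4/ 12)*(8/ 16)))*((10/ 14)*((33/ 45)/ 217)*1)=-0.57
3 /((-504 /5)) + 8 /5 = 1319 /840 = 1.57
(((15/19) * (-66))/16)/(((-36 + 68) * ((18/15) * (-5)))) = 165/9728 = 0.02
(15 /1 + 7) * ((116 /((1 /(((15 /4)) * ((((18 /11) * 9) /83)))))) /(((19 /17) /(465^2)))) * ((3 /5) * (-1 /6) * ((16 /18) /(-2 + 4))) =-23025367800 /1577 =-14600740.52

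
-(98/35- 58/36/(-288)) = -72721/25920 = -2.81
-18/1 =-18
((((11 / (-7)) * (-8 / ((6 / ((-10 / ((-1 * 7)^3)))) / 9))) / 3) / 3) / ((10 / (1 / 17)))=44 / 122451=0.00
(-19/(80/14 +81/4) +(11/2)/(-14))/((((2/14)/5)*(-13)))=8805/2908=3.03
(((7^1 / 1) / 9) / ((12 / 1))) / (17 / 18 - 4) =-0.02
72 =72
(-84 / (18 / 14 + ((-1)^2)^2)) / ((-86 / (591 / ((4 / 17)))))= 1476909 / 1376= 1073.34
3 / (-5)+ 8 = 37 / 5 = 7.40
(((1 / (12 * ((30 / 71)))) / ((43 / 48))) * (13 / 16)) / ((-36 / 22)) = -10153 / 92880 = -0.11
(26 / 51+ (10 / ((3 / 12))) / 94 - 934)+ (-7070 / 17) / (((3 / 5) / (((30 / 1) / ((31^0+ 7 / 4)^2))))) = -1068119276 / 290037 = -3682.70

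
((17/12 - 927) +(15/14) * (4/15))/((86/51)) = -548.72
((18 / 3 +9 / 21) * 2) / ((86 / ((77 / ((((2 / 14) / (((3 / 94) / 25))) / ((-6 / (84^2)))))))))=-99 / 1131760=-0.00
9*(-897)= -8073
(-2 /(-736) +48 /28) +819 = 2114167 /2576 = 820.72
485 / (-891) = -485 / 891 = -0.54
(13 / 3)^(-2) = 9 / 169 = 0.05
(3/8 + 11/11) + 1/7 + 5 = 365/56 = 6.52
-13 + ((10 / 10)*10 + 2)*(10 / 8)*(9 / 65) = -142 / 13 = -10.92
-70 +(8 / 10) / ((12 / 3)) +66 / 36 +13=-1649 / 30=-54.97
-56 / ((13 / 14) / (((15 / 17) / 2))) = -26.61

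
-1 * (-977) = 977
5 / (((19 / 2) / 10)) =100 / 19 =5.26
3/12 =1/4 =0.25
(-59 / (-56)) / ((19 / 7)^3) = 0.05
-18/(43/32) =-576/43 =-13.40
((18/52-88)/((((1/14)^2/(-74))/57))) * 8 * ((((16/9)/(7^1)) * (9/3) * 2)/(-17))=-51964334.91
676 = 676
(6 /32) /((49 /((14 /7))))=3 /392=0.01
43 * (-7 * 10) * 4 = -12040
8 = 8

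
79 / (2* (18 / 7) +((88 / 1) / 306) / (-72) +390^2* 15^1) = 1522962 / 43982856067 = 0.00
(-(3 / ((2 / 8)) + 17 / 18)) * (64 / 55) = -7456 / 495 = -15.06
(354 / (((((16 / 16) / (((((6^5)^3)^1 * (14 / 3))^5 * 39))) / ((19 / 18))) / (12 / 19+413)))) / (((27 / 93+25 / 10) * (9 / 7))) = 14783850303133591043267020202686091700102934606257772919901454130479104 / 173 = 85455782099038098515994340000000000000000000000000000000000000000000.00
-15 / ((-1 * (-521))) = -15 / 521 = -0.03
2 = 2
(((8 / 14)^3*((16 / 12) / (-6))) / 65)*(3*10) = -256 / 13377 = -0.02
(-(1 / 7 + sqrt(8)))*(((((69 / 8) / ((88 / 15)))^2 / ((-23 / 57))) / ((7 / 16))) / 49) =2654775 / 74373376 + 2654775*sqrt(2) / 5312384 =0.74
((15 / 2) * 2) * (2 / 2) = 15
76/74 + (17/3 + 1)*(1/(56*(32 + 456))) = 779033/758352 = 1.03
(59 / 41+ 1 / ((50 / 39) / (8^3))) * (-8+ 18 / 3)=-821638 / 1025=-801.60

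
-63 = -63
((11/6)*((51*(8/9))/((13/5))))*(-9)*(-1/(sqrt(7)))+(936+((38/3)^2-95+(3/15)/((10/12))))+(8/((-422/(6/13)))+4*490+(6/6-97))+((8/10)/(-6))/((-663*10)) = 3740*sqrt(7)/91+2004439864/699465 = 2974.41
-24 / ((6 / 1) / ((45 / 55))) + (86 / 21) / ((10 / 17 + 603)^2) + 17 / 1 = 333868905085 / 24321555951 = 13.73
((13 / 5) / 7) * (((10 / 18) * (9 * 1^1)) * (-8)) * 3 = -44.57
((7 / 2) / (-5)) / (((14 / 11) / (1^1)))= -11 / 20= -0.55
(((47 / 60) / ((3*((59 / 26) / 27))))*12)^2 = 120956004 / 87025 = 1389.90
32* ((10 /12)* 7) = 560 /3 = 186.67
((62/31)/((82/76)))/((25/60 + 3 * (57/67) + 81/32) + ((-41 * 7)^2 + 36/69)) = 11243136/499635480799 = 0.00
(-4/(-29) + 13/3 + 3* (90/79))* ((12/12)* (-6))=-108442/2291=-47.33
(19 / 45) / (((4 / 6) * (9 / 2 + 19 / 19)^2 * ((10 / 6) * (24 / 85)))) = 323 / 7260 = 0.04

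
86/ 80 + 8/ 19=1.50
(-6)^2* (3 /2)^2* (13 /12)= 351 /4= 87.75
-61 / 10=-6.10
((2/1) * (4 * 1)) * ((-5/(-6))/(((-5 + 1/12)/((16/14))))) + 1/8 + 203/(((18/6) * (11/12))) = 2631071/36344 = 72.39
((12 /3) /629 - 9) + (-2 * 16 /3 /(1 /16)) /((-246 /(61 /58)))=-55624325 /6730929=-8.26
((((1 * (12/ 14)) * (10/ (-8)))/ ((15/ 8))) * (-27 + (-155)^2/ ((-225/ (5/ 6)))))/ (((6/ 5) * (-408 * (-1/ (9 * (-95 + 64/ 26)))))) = -112.74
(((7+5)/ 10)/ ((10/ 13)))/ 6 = 13/ 50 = 0.26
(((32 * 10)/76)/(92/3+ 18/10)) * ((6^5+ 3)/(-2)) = -4667400/9253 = -504.42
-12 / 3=-4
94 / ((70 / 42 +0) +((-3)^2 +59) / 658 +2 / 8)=371112 / 7975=46.53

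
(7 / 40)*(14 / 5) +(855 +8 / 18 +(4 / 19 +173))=17598379 / 17100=1029.14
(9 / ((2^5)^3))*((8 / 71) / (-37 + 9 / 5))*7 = -315 / 51183616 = -0.00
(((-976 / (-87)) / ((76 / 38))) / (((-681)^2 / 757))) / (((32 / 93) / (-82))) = -2.18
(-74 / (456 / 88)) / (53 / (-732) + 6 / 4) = -18056 / 1805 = -10.00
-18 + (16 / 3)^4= 64078 / 81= 791.09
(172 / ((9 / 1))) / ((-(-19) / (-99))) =-1892 / 19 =-99.58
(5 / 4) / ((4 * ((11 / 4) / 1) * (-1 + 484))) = 5 / 21252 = 0.00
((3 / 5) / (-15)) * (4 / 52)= -1 / 325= -0.00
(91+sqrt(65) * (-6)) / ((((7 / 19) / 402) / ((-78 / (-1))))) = 7744932-3574584 * sqrt(65) / 7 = 3627900.92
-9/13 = -0.69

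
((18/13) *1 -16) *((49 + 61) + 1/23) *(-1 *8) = 3847120/299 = 12866.62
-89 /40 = -2.22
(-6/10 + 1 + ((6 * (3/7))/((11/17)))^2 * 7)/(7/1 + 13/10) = 939748/70301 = 13.37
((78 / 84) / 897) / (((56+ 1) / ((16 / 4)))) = 2 / 27531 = 0.00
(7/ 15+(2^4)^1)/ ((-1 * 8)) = -247/ 120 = -2.06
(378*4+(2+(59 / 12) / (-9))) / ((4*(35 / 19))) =3105607 / 15120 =205.40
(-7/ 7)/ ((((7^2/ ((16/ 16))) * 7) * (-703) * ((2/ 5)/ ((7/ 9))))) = 5/ 620046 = 0.00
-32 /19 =-1.68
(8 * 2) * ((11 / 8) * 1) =22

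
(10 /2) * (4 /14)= 10 /7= 1.43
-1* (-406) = 406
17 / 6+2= 29 / 6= 4.83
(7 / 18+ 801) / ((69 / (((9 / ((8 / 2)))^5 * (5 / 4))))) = 157737375 / 188416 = 837.18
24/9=8/3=2.67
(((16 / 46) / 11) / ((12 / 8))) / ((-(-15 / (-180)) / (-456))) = 29184 / 253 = 115.35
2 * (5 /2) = 5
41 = 41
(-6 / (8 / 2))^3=-27 / 8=-3.38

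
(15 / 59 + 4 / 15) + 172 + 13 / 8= 1232953 / 7080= 174.15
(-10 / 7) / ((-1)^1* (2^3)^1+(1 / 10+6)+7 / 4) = 9.52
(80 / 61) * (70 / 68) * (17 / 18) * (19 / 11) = 13300 / 6039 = 2.20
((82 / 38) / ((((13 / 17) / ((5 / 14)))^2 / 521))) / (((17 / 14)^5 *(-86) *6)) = -366341150 / 2035057947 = -0.18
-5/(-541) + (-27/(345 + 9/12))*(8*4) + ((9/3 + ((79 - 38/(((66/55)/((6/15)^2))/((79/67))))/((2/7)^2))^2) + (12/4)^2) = 3225381735558188681/4030419920400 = 800259.48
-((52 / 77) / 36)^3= -0.00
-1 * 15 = -15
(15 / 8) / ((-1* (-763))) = 15 / 6104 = 0.00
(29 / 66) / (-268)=-29 / 17688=-0.00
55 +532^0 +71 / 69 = 3935 / 69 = 57.03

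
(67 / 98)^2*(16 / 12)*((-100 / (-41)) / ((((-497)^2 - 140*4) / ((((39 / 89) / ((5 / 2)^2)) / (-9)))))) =-933712 / 19432809493209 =-0.00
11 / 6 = 1.83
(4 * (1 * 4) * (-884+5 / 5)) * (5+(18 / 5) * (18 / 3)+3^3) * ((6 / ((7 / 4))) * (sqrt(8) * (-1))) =181742592 * sqrt(2) / 35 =7343509.67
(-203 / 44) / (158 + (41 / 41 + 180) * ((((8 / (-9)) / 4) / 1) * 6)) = 609 / 11000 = 0.06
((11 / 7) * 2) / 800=11 / 2800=0.00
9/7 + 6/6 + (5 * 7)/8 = 373/56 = 6.66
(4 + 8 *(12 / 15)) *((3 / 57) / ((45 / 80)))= 832 / 855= 0.97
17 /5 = 3.40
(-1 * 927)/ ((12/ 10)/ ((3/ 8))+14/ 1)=-53.90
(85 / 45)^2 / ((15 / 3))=0.71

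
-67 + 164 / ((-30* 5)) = -5107 / 75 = -68.09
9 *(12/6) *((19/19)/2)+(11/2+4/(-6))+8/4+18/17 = 1723/102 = 16.89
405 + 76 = 481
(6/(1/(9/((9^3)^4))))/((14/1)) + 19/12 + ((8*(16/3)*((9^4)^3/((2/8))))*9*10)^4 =103731270299430596217915099083086589845755415861772222455234519820936565337/292889889684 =354164735462008103536484900000000000000000000000000000000000000.00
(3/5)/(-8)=-3/40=-0.08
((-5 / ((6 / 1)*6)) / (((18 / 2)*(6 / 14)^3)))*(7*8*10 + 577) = -649985 / 2916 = -222.90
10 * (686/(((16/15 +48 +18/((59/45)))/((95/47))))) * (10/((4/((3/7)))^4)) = 170251875/585083072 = 0.29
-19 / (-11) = 19 / 11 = 1.73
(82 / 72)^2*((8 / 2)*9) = 1681 / 36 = 46.69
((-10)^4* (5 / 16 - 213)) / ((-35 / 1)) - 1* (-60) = 425795 / 7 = 60827.86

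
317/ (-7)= -317/ 7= -45.29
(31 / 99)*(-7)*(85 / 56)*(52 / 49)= -3.53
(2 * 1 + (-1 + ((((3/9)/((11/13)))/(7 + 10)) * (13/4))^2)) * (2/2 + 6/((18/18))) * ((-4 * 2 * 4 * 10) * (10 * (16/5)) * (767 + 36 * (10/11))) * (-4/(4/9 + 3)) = 798315594657280/11924429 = 66947909.59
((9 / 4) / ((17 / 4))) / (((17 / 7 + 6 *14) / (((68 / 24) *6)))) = 63 / 605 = 0.10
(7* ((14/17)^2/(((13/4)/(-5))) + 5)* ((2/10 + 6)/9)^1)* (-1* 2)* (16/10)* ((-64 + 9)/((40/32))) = 151393088/56355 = 2686.42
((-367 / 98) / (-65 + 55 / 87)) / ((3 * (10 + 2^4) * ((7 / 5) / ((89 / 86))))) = 947227 / 1717963520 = 0.00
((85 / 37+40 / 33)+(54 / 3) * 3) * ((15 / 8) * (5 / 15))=35.94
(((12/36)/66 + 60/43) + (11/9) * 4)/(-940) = -17849/2667720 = -0.01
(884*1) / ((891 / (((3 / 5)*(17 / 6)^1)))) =7514 / 4455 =1.69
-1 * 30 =-30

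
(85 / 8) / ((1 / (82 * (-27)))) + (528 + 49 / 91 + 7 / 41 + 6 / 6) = -49023295 / 2132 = -22994.04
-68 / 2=-34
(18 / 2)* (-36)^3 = -419904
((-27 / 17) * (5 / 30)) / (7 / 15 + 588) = -135 / 300118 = -0.00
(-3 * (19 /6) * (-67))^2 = 1620529 /4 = 405132.25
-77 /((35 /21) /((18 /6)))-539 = -3388 /5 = -677.60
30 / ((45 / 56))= 112 / 3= 37.33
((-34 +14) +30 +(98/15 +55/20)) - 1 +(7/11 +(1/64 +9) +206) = 2470357/10560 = 233.94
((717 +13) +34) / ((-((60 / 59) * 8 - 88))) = 11269 / 1178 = 9.57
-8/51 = -0.16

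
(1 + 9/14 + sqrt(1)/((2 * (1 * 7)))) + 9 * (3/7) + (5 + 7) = 123/7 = 17.57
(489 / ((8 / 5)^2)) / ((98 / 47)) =574575 / 6272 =91.61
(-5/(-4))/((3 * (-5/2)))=-0.17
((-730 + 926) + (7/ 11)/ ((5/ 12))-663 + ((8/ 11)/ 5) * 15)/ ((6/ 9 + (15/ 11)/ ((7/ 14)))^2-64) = 2522619/ 285760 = 8.83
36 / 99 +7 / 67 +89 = 65938 / 737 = 89.47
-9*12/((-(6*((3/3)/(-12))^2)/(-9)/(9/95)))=-209952/95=-2210.02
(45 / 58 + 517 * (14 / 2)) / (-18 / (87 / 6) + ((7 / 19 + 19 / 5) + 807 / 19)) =19944965 / 250158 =79.73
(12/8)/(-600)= -1/400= -0.00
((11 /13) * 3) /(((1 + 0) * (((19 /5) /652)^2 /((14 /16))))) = 306871950 /4693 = 65389.29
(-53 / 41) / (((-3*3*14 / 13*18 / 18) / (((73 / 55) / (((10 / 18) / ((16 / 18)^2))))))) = 1609504 / 6392925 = 0.25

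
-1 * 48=-48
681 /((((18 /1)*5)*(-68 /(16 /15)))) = -454 /3825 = -0.12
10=10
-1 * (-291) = 291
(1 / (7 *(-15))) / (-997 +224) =1 / 81165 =0.00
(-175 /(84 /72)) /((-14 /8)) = 600 /7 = 85.71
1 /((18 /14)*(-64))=-7 /576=-0.01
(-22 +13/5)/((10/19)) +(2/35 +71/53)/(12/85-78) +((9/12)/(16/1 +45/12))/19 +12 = -1145963794301/46067153475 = -24.88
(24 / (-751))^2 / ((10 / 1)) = 288 / 2820005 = 0.00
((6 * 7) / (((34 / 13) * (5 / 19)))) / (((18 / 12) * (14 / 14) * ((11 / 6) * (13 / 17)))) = 1596 / 55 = 29.02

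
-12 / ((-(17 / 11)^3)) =15972 / 4913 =3.25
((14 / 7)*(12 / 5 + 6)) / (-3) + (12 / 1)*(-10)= -628 / 5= -125.60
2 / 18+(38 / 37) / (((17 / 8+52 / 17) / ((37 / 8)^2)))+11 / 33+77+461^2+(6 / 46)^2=951469364737 / 4475340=212602.70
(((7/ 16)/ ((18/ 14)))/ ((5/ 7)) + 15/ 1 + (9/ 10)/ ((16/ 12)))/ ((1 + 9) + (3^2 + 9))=11629/ 20160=0.58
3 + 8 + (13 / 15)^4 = 585436 / 50625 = 11.56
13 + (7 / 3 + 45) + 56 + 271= 1162 / 3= 387.33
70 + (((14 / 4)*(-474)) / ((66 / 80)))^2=489302870 / 121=4043825.37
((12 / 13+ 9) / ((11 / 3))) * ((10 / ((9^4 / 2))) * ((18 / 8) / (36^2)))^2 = 1075 / 14182689261312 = 0.00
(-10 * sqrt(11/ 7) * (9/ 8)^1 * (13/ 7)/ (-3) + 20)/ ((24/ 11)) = 715 * sqrt(77)/ 1568 + 55/ 6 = 13.17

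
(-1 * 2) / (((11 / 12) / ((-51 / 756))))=34 / 231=0.15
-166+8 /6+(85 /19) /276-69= -408421 /1748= -233.65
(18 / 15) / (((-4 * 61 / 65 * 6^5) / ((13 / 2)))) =-169 / 632448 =-0.00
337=337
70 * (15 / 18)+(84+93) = 706 / 3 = 235.33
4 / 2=2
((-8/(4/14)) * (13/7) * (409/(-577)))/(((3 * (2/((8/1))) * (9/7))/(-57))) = -11314576/5193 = -2178.81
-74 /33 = -2.24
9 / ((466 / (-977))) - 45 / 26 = -62397 / 3029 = -20.60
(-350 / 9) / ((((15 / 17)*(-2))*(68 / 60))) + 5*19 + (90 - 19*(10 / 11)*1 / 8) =80105 / 396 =202.29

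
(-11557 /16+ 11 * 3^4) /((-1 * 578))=-2699 /9248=-0.29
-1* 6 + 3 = -3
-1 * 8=-8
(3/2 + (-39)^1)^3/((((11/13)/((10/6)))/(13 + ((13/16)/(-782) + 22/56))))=-10721121328125/7707392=-1391018.04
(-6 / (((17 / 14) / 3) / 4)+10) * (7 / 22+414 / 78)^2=-1084741139 / 695266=-1560.18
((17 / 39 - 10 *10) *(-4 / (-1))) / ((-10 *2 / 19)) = 73777 / 195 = 378.34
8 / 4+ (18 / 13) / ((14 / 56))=98 / 13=7.54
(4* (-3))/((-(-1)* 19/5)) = -60/19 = -3.16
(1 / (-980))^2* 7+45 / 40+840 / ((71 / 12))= 1393934921 / 9741200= 143.10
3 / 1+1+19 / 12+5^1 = 127 / 12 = 10.58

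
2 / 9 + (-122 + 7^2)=-655 / 9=-72.78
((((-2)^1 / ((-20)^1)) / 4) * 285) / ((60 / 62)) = 7.36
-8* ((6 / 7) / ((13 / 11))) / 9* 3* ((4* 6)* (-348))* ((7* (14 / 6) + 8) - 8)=3429888 / 13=263837.54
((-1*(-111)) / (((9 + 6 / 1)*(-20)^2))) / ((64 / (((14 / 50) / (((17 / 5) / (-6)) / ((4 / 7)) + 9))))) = 777 / 76880000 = 0.00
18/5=3.60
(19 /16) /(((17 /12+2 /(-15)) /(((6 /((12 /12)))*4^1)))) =1710 /77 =22.21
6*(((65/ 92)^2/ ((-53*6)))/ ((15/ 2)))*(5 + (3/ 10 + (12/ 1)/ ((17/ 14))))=-436189/ 22878192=-0.02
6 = 6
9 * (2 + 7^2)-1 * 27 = 432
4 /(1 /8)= 32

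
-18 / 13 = -1.38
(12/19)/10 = 6/95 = 0.06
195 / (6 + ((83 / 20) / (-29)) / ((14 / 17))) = 1583400 / 47309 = 33.47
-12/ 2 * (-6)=36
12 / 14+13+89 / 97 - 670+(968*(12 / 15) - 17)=346883 / 3395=102.17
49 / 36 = 1.36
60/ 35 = 12/ 7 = 1.71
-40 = -40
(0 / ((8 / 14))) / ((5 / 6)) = 0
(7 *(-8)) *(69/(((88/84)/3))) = -11065.09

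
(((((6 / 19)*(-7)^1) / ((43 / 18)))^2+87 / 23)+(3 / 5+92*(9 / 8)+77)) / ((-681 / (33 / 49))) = -313665968297 / 1707630433810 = -0.18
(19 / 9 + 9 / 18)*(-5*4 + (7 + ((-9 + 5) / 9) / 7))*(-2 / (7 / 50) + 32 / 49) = 465.01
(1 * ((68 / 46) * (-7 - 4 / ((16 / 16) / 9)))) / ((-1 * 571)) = 1462 / 13133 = 0.11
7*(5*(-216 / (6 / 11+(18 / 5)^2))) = -346500 / 619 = -559.77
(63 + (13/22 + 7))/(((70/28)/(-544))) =-844832/55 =-15360.58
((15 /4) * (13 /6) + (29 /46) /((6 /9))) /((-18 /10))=-8345 /1656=-5.04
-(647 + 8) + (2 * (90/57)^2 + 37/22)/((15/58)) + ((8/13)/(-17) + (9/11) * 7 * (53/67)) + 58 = -499837636919/881978955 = -566.72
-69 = -69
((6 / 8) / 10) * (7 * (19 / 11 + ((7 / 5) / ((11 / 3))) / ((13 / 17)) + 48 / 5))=22197 / 3575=6.21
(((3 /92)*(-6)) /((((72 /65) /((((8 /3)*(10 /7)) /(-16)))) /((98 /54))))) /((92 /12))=2275 /228528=0.01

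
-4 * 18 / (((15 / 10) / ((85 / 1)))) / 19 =-4080 / 19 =-214.74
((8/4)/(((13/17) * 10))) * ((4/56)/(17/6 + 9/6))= 51/11830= 0.00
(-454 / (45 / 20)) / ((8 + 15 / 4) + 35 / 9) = -7264 / 563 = -12.90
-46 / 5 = -9.20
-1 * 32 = -32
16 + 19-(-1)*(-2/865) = 30273/865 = 35.00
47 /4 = 11.75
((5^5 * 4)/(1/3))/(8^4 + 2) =6250/683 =9.15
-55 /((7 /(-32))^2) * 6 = -6896.33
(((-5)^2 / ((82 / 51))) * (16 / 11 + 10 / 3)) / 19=33575 / 8569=3.92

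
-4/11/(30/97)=-1.18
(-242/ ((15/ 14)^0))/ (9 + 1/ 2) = -484/ 19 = -25.47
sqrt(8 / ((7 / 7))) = 2 * sqrt(2) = 2.83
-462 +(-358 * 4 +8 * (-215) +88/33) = -10834/3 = -3611.33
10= 10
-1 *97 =-97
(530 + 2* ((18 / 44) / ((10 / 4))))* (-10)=-58336 / 11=-5303.27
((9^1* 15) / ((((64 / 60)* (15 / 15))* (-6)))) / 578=-675 / 18496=-0.04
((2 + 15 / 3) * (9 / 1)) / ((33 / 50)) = 1050 / 11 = 95.45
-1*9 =-9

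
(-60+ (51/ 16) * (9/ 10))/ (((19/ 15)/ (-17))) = 466191/ 608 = 766.76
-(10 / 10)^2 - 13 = -14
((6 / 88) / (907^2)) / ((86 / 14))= 21 / 1556451908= 0.00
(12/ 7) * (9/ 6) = 18/ 7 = 2.57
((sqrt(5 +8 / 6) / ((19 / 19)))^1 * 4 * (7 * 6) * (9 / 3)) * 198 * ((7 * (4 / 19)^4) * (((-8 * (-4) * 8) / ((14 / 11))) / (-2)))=-5994971136 * sqrt(57) / 130321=-347304.27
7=7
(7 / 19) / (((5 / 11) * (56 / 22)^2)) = 1331 / 10640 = 0.13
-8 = -8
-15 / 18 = -5 / 6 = -0.83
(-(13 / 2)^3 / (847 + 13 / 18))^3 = -7730680042917 / 227383105214656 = -0.03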